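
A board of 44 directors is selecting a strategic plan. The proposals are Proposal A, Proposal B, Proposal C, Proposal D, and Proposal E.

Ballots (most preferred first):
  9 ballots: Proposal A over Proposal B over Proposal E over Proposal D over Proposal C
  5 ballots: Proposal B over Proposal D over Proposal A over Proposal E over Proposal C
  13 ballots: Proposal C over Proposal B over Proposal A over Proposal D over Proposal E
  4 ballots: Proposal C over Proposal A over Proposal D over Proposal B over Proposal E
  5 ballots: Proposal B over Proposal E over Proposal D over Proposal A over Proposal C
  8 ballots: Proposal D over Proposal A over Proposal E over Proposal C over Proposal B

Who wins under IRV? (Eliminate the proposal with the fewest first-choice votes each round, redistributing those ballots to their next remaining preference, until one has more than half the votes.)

Round 1: Proposal A 9, Proposal B 10, Proposal C 17, Proposal D 8, Proposal E 0. Proposal E eliminated.
Round 2: Proposal A 9, Proposal B 10, Proposal C 17, Proposal D 8. Proposal D eliminated.
Round 3: Proposal A 17, Proposal B 10, Proposal C 17. Proposal B eliminated.
Round 4: Proposal A 27, Proposal C 17. Proposal A has a majority (≥23).

Proposal A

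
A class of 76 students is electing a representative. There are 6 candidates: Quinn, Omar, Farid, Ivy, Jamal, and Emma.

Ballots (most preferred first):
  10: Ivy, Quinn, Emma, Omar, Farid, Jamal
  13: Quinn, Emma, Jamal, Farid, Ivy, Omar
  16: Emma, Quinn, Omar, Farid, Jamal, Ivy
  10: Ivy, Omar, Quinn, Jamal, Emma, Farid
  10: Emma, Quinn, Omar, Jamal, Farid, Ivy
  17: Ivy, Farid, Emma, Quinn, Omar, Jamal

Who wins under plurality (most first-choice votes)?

First-place votes: Quinn 13, Omar 0, Farid 0, Ivy 37, Jamal 0, Emma 26.

Ivy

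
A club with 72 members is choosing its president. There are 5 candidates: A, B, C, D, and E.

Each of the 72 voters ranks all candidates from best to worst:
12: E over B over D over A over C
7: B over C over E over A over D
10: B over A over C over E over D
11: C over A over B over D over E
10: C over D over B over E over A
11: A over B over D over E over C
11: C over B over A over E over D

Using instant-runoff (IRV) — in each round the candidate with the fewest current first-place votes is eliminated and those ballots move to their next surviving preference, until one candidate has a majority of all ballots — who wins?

B

Round 1: A 11, B 17, C 32, D 0, E 12. D eliminated.
Round 2: A 11, B 17, C 32, E 12. A eliminated.
Round 3: B 28, C 32, E 12. E eliminated.
Round 4: B 40, C 32. B has a majority (≥37).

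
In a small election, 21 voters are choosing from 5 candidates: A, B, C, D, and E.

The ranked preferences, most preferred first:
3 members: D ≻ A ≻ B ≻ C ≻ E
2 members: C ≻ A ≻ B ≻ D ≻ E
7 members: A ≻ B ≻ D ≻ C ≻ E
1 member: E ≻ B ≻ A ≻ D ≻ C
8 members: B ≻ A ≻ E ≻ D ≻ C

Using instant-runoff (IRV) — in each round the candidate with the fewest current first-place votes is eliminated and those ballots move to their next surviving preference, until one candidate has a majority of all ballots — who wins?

A

Round 1: A 7, B 8, C 2, D 3, E 1. E eliminated.
Round 2: A 7, B 9, C 2, D 3. C eliminated.
Round 3: A 9, B 9, D 3. D eliminated.
Round 4: A 12, B 9. A has a majority (≥11).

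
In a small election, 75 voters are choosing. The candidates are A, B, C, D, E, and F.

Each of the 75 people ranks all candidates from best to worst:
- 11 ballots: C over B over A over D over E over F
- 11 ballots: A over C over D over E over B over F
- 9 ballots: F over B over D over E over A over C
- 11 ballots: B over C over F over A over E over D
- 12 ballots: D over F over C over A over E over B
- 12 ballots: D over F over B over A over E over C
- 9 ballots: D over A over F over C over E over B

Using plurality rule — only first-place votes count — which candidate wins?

D

First-place votes: A 11, B 11, C 11, D 33, E 0, F 9.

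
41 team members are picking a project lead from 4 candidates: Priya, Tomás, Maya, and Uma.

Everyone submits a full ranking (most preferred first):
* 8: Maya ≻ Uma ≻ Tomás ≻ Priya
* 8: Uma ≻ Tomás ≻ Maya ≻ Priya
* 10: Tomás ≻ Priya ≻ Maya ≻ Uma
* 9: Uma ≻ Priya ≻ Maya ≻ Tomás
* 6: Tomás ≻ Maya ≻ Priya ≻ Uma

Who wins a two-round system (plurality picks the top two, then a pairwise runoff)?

Round 1 first-place votes: Priya 0, Tomás 16, Maya 8, Uma 17. Uma and Tomás advance.
Runoff: Uma is ranked above Tomás on 25 ballots, Tomás above Uma on 16.

Uma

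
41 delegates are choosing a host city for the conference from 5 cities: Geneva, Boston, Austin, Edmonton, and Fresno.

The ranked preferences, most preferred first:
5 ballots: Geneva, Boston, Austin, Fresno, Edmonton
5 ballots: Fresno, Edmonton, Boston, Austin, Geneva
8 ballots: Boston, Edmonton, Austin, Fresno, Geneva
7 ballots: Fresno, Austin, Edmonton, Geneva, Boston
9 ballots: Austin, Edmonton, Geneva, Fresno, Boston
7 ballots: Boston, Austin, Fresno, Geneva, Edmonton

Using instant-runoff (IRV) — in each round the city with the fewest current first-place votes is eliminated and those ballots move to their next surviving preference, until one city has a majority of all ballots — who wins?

Fresno

Round 1: Geneva 5, Boston 15, Austin 9, Edmonton 0, Fresno 12. Edmonton eliminated.
Round 2: Geneva 5, Boston 15, Austin 9, Fresno 12. Geneva eliminated.
Round 3: Boston 20, Austin 9, Fresno 12. Austin eliminated.
Round 4: Boston 20, Fresno 21. Fresno has a majority (≥21).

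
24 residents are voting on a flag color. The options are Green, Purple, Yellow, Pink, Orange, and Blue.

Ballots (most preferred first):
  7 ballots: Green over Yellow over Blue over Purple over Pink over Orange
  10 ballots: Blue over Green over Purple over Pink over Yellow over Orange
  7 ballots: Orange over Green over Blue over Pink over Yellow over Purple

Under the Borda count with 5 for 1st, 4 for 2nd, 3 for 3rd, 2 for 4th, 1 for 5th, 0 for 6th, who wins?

Green

Green: 7×5 + 10×4 + 7×4 = 103
Purple: 7×2 + 10×3 + 7×0 = 44
Yellow: 7×4 + 10×1 + 7×1 = 45
Pink: 7×1 + 10×2 + 7×2 = 41
Orange: 7×0 + 10×0 + 7×5 = 35
Blue: 7×3 + 10×5 + 7×3 = 92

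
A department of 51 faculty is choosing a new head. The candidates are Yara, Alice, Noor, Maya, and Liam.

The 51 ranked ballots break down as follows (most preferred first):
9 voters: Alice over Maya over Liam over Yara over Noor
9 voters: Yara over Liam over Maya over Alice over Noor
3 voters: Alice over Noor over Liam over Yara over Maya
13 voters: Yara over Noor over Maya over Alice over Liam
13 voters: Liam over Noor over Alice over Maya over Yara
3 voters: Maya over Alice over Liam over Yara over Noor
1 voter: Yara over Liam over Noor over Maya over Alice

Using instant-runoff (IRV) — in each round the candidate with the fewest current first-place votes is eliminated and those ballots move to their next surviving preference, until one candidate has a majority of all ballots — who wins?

Alice

Round 1: Yara 23, Alice 12, Noor 0, Maya 3, Liam 13. Noor eliminated.
Round 2: Yara 23, Alice 12, Maya 3, Liam 13. Maya eliminated.
Round 3: Yara 23, Alice 15, Liam 13. Liam eliminated.
Round 4: Yara 23, Alice 28. Alice has a majority (≥26).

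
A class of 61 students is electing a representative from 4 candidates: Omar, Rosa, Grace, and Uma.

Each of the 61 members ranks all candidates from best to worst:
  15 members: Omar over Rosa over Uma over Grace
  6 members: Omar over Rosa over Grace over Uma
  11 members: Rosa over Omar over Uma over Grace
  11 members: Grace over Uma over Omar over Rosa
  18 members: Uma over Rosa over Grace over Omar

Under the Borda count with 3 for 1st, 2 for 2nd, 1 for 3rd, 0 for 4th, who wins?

Rosa

Omar: 15×3 + 6×3 + 11×2 + 11×1 + 18×0 = 96
Rosa: 15×2 + 6×2 + 11×3 + 11×0 + 18×2 = 111
Grace: 15×0 + 6×1 + 11×0 + 11×3 + 18×1 = 57
Uma: 15×1 + 6×0 + 11×1 + 11×2 + 18×3 = 102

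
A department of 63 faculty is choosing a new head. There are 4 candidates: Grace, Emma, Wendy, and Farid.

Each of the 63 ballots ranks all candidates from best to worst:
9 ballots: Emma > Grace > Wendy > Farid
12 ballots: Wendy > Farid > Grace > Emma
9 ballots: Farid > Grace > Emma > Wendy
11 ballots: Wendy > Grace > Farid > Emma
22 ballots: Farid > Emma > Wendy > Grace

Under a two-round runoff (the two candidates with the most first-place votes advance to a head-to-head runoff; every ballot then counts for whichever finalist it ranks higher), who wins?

Wendy

Round 1 first-place votes: Grace 0, Emma 9, Wendy 23, Farid 31. Farid and Wendy advance.
Runoff: Farid is ranked above Wendy on 31 ballots, Wendy above Farid on 32.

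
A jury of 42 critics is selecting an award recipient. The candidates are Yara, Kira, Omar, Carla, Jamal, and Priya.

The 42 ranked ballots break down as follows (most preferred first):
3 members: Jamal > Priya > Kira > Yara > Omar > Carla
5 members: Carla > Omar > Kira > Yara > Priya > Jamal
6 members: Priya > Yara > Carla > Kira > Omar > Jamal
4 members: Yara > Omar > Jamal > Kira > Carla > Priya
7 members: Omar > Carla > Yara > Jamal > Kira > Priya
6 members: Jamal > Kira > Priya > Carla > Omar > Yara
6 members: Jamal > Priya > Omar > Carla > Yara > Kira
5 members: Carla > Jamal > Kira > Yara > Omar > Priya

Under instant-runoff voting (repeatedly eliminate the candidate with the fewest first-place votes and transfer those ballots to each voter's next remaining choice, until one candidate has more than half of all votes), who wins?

Round 1: Yara 4, Kira 0, Omar 7, Carla 10, Jamal 15, Priya 6. Kira eliminated.
Round 2: Yara 4, Omar 7, Carla 10, Jamal 15, Priya 6. Yara eliminated.
Round 3: Omar 11, Carla 10, Jamal 15, Priya 6. Priya eliminated.
Round 4: Omar 11, Carla 16, Jamal 15. Omar eliminated.
Round 5: Carla 23, Jamal 19. Carla has a majority (≥22).

Carla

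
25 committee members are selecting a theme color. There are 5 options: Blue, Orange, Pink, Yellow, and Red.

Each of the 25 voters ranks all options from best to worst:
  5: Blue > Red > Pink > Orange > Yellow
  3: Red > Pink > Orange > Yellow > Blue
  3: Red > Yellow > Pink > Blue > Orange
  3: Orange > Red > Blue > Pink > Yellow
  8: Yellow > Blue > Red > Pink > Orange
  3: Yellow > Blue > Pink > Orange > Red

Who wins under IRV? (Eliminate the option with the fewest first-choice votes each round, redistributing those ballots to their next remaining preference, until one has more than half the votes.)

Red

Round 1: Blue 5, Orange 3, Pink 0, Yellow 11, Red 6. Pink eliminated.
Round 2: Blue 5, Orange 3, Yellow 11, Red 6. Orange eliminated.
Round 3: Blue 5, Yellow 11, Red 9. Blue eliminated.
Round 4: Yellow 11, Red 14. Red has a majority (≥13).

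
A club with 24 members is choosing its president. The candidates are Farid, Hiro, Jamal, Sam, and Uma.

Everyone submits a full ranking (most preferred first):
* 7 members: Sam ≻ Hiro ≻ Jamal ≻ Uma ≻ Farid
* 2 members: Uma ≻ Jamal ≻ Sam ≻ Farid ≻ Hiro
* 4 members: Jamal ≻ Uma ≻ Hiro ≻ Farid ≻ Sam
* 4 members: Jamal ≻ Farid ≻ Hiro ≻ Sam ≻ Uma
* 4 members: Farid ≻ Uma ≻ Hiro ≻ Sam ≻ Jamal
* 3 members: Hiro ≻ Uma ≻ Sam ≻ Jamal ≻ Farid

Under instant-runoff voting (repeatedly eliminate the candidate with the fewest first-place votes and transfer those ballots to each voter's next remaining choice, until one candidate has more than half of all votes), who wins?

Sam

Round 1: Farid 4, Hiro 3, Jamal 8, Sam 7, Uma 2. Uma eliminated.
Round 2: Farid 4, Hiro 3, Jamal 10, Sam 7. Hiro eliminated.
Round 3: Farid 4, Jamal 10, Sam 10. Farid eliminated.
Round 4: Jamal 10, Sam 14. Sam has a majority (≥13).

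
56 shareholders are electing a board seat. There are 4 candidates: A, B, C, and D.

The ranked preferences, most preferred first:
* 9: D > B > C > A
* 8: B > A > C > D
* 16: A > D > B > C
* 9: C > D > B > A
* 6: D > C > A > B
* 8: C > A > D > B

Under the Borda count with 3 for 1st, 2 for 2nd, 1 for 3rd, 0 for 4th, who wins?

A: 9×0 + 8×2 + 16×3 + 9×0 + 6×1 + 8×2 = 86
B: 9×2 + 8×3 + 16×1 + 9×1 + 6×0 + 8×0 = 67
C: 9×1 + 8×1 + 16×0 + 9×3 + 6×2 + 8×3 = 80
D: 9×3 + 8×0 + 16×2 + 9×2 + 6×3 + 8×1 = 103

D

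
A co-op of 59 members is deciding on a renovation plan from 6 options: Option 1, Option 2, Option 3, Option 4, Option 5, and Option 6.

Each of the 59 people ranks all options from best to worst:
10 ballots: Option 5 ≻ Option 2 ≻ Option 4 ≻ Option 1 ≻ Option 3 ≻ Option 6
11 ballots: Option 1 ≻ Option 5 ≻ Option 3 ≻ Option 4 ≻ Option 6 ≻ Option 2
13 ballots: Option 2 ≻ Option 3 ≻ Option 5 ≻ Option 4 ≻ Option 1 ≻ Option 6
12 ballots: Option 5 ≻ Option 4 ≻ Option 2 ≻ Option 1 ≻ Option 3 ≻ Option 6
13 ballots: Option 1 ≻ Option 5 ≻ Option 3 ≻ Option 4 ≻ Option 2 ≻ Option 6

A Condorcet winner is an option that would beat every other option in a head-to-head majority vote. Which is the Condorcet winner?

Option 5

Option 5 vs Option 1: 35–24
Option 5 vs Option 2: 46–13
Option 5 vs Option 3: 46–13
Option 5 vs Option 4: 59–0
Option 5 vs Option 6: 59–0
Option 5 beats every other option.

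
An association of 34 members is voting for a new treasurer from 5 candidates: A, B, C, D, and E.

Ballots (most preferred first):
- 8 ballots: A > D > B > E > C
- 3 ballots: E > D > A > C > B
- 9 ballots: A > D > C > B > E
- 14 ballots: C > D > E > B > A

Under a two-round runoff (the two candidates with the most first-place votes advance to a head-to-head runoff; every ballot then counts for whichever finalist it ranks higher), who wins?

A

Round 1 first-place votes: A 17, B 0, C 14, D 0, E 3. A and C advance.
Runoff: A is ranked above C on 20 ballots, C above A on 14.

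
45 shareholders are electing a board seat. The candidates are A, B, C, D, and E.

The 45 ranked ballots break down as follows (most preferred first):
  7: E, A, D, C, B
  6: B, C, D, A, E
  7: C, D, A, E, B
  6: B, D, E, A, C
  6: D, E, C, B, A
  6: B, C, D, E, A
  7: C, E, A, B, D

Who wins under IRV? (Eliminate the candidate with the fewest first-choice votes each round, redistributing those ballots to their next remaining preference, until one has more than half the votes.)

C

Round 1: A 0, B 18, C 14, D 6, E 7. A eliminated.
Round 2: B 18, C 14, D 6, E 7. D eliminated.
Round 3: B 18, C 14, E 13. E eliminated.
Round 4: B 18, C 27. C has a majority (≥23).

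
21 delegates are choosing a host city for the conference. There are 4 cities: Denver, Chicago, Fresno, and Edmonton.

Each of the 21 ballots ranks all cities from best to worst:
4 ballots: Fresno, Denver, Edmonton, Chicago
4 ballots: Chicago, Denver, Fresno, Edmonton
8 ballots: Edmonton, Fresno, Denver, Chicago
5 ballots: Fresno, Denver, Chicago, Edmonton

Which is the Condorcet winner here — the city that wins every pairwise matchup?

Fresno vs Denver: 17–4
Fresno vs Chicago: 17–4
Fresno vs Edmonton: 13–8
Fresno beats every other city.

Fresno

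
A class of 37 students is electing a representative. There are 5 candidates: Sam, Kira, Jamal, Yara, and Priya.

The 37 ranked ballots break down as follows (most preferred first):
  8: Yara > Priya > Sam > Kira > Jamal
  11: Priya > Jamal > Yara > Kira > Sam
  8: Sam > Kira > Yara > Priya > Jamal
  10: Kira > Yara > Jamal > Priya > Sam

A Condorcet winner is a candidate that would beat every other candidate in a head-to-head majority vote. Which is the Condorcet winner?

Yara

Yara vs Sam: 29–8
Yara vs Kira: 19–18
Yara vs Jamal: 26–11
Yara vs Priya: 26–11
Yara beats every other candidate.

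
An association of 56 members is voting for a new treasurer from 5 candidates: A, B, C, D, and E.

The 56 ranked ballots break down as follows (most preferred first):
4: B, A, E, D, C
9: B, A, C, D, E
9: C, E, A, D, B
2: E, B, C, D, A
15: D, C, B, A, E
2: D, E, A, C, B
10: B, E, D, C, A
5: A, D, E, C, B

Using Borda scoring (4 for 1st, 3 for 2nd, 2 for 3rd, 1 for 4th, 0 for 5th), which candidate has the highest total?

B

A: 4×3 + 9×3 + 9×2 + 2×0 + 15×1 + 2×2 + 10×0 + 5×4 = 96
B: 4×4 + 9×4 + 9×0 + 2×3 + 15×2 + 2×0 + 10×4 + 5×0 = 128
C: 4×0 + 9×2 + 9×4 + 2×2 + 15×3 + 2×1 + 10×1 + 5×1 = 120
D: 4×1 + 9×1 + 9×1 + 2×1 + 15×4 + 2×4 + 10×2 + 5×3 = 127
E: 4×2 + 9×0 + 9×3 + 2×4 + 15×0 + 2×3 + 10×3 + 5×2 = 89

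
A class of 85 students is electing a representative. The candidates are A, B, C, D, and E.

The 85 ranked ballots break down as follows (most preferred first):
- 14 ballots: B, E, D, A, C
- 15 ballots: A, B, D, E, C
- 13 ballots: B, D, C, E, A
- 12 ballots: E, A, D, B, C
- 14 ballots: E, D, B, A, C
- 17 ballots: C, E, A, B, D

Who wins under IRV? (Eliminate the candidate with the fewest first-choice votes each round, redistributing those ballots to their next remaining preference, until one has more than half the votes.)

E

Round 1: A 15, B 27, C 17, D 0, E 26. D eliminated.
Round 2: A 15, B 27, C 17, E 26. A eliminated.
Round 3: B 42, C 17, E 26. C eliminated.
Round 4: B 42, E 43. E has a majority (≥43).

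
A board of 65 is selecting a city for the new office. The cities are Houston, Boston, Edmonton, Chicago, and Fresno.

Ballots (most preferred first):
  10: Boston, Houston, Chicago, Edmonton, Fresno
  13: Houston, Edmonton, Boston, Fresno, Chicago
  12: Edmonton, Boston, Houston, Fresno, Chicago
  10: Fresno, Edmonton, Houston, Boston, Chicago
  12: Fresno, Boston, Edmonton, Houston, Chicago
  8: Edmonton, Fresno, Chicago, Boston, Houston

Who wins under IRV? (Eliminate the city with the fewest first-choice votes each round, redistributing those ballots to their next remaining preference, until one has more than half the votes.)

Houston

Round 1: Houston 13, Boston 10, Edmonton 20, Chicago 0, Fresno 22. Chicago eliminated.
Round 2: Houston 13, Boston 10, Edmonton 20, Fresno 22. Boston eliminated.
Round 3: Houston 23, Edmonton 20, Fresno 22. Edmonton eliminated.
Round 4: Houston 35, Fresno 30. Houston has a majority (≥33).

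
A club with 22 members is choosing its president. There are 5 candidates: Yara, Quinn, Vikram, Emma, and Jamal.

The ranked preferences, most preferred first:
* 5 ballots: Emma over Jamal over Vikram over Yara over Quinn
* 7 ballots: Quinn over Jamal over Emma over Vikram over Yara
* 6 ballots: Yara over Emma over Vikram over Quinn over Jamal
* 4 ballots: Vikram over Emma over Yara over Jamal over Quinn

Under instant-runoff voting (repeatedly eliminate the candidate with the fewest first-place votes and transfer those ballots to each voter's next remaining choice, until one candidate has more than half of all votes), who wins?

Emma

Round 1: Yara 6, Quinn 7, Vikram 4, Emma 5, Jamal 0. Jamal eliminated.
Round 2: Yara 6, Quinn 7, Vikram 4, Emma 5. Vikram eliminated.
Round 3: Yara 6, Quinn 7, Emma 9. Yara eliminated.
Round 4: Quinn 7, Emma 15. Emma has a majority (≥12).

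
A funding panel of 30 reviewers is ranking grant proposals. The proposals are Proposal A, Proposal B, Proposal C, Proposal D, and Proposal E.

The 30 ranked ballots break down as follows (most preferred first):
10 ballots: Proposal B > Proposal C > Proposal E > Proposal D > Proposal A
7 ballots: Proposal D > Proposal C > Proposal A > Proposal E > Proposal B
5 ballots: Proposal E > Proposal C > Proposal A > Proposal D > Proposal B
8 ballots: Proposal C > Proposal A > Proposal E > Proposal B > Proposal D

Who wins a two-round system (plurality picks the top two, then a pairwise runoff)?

Round 1 first-place votes: Proposal A 0, Proposal B 10, Proposal C 8, Proposal D 7, Proposal E 5. Proposal B and Proposal C advance.
Runoff: Proposal B is ranked above Proposal C on 10 ballots, Proposal C above Proposal B on 20.

Proposal C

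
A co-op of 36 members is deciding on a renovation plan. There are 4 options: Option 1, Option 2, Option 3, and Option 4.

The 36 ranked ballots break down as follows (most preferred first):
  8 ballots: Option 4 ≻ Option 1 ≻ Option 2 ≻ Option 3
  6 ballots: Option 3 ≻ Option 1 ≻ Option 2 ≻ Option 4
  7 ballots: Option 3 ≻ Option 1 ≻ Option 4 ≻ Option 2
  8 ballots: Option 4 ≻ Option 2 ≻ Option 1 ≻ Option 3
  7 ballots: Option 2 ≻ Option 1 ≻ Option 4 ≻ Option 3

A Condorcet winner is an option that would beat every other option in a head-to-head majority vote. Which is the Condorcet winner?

Option 1

Option 1 vs Option 2: 21–15
Option 1 vs Option 3: 23–13
Option 1 vs Option 4: 20–16
Option 1 beats every other option.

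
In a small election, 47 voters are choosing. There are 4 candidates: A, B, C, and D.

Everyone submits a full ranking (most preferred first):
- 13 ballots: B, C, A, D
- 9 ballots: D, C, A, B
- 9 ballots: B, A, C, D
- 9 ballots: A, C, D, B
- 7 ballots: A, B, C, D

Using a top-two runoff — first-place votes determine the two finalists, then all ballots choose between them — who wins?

A

Round 1 first-place votes: A 16, B 22, C 0, D 9. B and A advance.
Runoff: B is ranked above A on 22 ballots, A above B on 25.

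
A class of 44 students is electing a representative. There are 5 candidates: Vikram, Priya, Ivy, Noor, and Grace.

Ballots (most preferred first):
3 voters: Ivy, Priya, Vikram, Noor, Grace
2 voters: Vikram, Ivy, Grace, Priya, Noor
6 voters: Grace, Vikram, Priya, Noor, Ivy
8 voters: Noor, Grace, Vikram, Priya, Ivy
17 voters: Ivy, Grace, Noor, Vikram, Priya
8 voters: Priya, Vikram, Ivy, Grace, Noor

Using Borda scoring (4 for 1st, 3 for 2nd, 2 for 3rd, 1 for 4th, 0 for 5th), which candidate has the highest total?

Grace

Vikram: 3×2 + 2×4 + 6×3 + 8×2 + 17×1 + 8×3 = 89
Priya: 3×3 + 2×1 + 6×2 + 8×1 + 17×0 + 8×4 = 63
Ivy: 3×4 + 2×3 + 6×0 + 8×0 + 17×4 + 8×2 = 102
Noor: 3×1 + 2×0 + 6×1 + 8×4 + 17×2 + 8×0 = 75
Grace: 3×0 + 2×2 + 6×4 + 8×3 + 17×3 + 8×1 = 111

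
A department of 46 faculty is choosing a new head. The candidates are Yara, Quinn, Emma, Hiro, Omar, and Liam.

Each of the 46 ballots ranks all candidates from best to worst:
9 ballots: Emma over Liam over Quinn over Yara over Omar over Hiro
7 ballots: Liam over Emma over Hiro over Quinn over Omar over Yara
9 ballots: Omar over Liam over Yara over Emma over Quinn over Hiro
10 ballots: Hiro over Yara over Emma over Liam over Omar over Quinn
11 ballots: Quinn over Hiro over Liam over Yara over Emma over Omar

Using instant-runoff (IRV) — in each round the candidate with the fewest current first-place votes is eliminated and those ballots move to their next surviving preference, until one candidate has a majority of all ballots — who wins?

Round 1: Yara 0, Quinn 11, Emma 9, Hiro 10, Omar 9, Liam 7. Yara eliminated.
Round 2: Quinn 11, Emma 9, Hiro 10, Omar 9, Liam 7. Liam eliminated.
Round 3: Quinn 11, Emma 16, Hiro 10, Omar 9. Omar eliminated.
Round 4: Quinn 11, Emma 25, Hiro 10. Emma has a majority (≥24).

Emma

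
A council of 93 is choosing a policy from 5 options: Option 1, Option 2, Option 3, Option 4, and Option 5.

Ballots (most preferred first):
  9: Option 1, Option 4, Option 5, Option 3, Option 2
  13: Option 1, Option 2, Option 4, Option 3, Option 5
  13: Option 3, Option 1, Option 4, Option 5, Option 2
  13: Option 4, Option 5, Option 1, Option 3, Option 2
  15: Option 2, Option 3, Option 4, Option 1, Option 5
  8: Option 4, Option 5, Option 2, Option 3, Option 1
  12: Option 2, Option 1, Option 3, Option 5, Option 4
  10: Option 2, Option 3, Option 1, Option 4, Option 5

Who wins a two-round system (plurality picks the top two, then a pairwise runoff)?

Round 1 first-place votes: Option 1 22, Option 2 37, Option 3 13, Option 4 21, Option 5 0. Option 2 and Option 1 advance.
Runoff: Option 2 is ranked above Option 1 on 45 ballots, Option 1 above Option 2 on 48.

Option 1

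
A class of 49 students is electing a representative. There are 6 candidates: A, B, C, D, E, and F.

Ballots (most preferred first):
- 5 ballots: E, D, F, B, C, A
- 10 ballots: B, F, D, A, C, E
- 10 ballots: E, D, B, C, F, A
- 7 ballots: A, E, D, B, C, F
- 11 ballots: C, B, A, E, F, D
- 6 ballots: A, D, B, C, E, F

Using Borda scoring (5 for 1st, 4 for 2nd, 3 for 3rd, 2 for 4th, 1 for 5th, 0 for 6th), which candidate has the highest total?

A: 5×0 + 10×2 + 10×0 + 7×5 + 11×3 + 6×5 = 118
B: 5×2 + 10×5 + 10×3 + 7×2 + 11×4 + 6×3 = 166
C: 5×1 + 10×1 + 10×2 + 7×1 + 11×5 + 6×2 = 109
D: 5×4 + 10×3 + 10×4 + 7×3 + 11×0 + 6×4 = 135
E: 5×5 + 10×0 + 10×5 + 7×4 + 11×2 + 6×1 = 131
F: 5×3 + 10×4 + 10×1 + 7×0 + 11×1 + 6×0 = 76

B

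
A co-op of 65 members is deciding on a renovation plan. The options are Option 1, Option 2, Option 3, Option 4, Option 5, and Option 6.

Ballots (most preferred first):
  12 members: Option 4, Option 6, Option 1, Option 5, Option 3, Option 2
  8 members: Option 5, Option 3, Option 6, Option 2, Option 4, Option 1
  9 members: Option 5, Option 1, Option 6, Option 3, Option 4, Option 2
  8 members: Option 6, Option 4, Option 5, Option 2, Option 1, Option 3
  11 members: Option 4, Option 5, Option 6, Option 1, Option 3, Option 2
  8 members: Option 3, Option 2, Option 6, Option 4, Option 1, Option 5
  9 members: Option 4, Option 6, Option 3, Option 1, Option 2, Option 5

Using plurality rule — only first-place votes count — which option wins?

Option 4

First-place votes: Option 1 0, Option 2 0, Option 3 8, Option 4 32, Option 5 17, Option 6 8.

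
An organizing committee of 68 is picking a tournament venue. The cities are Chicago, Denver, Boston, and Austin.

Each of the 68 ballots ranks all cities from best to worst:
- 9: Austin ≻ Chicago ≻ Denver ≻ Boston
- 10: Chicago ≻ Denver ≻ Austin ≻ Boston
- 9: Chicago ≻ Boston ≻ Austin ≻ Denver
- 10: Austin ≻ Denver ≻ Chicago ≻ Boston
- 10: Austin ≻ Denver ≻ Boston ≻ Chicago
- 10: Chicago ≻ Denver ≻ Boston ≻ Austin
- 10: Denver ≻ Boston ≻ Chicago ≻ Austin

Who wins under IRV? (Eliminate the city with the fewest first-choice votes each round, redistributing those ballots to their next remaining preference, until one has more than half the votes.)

Chicago

Round 1: Chicago 29, Denver 10, Boston 0, Austin 29. Boston eliminated.
Round 2: Chicago 29, Denver 10, Austin 29. Denver eliminated.
Round 3: Chicago 39, Austin 29. Chicago has a majority (≥35).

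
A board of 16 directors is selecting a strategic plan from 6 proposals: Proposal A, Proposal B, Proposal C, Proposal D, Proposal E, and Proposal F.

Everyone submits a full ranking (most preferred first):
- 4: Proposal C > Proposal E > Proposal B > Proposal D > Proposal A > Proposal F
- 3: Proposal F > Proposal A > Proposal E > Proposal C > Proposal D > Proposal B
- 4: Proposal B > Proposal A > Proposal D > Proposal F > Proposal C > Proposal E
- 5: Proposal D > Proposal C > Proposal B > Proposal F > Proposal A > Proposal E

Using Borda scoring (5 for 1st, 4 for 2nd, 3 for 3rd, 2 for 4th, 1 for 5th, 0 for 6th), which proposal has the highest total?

Proposal A: 4×1 + 3×4 + 4×4 + 5×1 = 37
Proposal B: 4×3 + 3×0 + 4×5 + 5×3 = 47
Proposal C: 4×5 + 3×2 + 4×1 + 5×4 = 50
Proposal D: 4×2 + 3×1 + 4×3 + 5×5 = 48
Proposal E: 4×4 + 3×3 + 4×0 + 5×0 = 25
Proposal F: 4×0 + 3×5 + 4×2 + 5×2 = 33

Proposal C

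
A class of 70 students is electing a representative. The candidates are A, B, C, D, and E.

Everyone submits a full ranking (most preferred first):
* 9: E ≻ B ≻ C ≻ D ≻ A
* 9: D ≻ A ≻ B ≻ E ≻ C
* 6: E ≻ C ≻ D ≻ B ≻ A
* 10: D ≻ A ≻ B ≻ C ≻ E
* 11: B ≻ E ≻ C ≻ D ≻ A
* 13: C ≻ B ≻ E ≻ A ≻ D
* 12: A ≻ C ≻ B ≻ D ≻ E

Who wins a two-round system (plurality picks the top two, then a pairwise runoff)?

Round 1 first-place votes: A 12, B 11, C 13, D 19, E 15. D and E advance.
Runoff: D is ranked above E on 31 ballots, E above D on 39.

E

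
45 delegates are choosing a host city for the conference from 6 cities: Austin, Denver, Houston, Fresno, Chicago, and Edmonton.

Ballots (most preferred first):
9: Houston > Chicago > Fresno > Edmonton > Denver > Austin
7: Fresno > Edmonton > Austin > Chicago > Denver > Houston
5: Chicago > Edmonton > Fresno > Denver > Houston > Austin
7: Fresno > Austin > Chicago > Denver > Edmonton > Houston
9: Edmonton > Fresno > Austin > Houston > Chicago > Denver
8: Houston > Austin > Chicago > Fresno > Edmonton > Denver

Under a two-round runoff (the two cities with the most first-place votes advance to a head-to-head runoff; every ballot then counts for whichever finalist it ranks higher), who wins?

Fresno

Round 1 first-place votes: Austin 0, Denver 0, Houston 17, Fresno 14, Chicago 5, Edmonton 9. Houston and Fresno advance.
Runoff: Houston is ranked above Fresno on 17 ballots, Fresno above Houston on 28.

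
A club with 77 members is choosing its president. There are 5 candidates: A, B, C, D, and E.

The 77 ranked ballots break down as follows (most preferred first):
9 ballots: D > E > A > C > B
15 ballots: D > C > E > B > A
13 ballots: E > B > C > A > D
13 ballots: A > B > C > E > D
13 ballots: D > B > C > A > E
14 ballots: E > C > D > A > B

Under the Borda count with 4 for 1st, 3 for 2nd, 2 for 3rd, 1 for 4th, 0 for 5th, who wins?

E

A: 9×2 + 15×0 + 13×1 + 13×4 + 13×1 + 14×1 = 110
B: 9×0 + 15×1 + 13×3 + 13×3 + 13×3 + 14×0 = 132
C: 9×1 + 15×3 + 13×2 + 13×2 + 13×2 + 14×3 = 174
D: 9×4 + 15×4 + 13×0 + 13×0 + 13×4 + 14×2 = 176
E: 9×3 + 15×2 + 13×4 + 13×1 + 13×0 + 14×4 = 178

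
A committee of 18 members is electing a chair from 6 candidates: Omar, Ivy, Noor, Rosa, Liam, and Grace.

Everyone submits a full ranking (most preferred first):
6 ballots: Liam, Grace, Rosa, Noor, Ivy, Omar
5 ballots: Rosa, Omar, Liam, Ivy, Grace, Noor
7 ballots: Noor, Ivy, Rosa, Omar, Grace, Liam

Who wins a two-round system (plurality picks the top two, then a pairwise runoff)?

Liam

Round 1 first-place votes: Omar 0, Ivy 0, Noor 7, Rosa 5, Liam 6, Grace 0. Noor and Liam advance.
Runoff: Noor is ranked above Liam on 7 ballots, Liam above Noor on 11.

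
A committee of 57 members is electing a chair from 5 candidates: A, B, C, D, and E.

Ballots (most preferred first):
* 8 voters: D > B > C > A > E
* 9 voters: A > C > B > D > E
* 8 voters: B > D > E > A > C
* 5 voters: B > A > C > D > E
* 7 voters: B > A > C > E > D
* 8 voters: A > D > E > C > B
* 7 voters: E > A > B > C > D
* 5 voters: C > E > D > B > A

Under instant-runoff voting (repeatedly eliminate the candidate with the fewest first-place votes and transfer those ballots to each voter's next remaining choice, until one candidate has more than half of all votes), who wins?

Round 1: A 17, B 20, C 5, D 8, E 7. C eliminated.
Round 2: A 17, B 20, D 8, E 12. D eliminated.
Round 3: A 17, B 28, E 12. E eliminated.
Round 4: A 24, B 33. B has a majority (≥29).

B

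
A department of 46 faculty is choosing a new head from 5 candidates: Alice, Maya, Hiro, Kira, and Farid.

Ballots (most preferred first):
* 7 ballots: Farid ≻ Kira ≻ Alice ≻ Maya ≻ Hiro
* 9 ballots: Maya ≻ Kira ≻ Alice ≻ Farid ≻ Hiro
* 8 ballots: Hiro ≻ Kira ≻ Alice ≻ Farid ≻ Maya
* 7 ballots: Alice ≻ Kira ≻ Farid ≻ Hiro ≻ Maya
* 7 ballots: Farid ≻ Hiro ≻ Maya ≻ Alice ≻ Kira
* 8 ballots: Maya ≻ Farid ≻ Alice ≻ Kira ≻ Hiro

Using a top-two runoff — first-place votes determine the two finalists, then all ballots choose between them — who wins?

Farid

Round 1 first-place votes: Alice 7, Maya 17, Hiro 8, Kira 0, Farid 14. Maya and Farid advance.
Runoff: Maya is ranked above Farid on 17 ballots, Farid above Maya on 29.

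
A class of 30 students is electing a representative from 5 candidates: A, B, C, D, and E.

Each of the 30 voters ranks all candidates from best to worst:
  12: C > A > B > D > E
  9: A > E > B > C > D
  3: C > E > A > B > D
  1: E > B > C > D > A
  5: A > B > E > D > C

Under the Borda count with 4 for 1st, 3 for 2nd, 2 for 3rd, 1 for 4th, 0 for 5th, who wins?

A

A: 12×3 + 9×4 + 3×2 + 1×0 + 5×4 = 98
B: 12×2 + 9×2 + 3×1 + 1×3 + 5×3 = 63
C: 12×4 + 9×1 + 3×4 + 1×2 + 5×0 = 71
D: 12×1 + 9×0 + 3×0 + 1×1 + 5×1 = 18
E: 12×0 + 9×3 + 3×3 + 1×4 + 5×2 = 50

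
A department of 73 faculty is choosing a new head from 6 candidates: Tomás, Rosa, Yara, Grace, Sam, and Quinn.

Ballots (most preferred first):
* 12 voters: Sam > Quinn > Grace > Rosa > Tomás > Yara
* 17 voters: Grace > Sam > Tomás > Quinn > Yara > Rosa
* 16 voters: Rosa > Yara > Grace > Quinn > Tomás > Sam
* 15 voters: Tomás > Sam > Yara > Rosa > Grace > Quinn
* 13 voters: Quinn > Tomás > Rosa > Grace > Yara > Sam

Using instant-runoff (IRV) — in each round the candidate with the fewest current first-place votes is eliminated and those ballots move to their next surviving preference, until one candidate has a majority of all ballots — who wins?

Round 1: Tomás 15, Rosa 16, Yara 0, Grace 17, Sam 12, Quinn 13. Yara eliminated.
Round 2: Tomás 15, Rosa 16, Grace 17, Sam 12, Quinn 13. Sam eliminated.
Round 3: Tomás 15, Rosa 16, Grace 17, Quinn 25. Tomás eliminated.
Round 4: Rosa 31, Grace 17, Quinn 25. Grace eliminated.
Round 5: Rosa 31, Quinn 42. Quinn has a majority (≥37).

Quinn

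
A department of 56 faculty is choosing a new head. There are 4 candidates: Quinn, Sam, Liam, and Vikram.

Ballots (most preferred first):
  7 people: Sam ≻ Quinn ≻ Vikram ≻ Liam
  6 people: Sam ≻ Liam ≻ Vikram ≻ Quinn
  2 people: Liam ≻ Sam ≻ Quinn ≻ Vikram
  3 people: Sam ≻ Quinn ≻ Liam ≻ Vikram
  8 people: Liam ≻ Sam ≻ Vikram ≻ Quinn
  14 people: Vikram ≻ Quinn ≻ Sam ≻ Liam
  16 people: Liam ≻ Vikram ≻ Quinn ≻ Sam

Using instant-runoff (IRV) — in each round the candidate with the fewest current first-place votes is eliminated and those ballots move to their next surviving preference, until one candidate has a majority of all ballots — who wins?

Sam

Round 1: Quinn 0, Sam 16, Liam 26, Vikram 14. Quinn eliminated.
Round 2: Sam 16, Liam 26, Vikram 14. Vikram eliminated.
Round 3: Sam 30, Liam 26. Sam has a majority (≥29).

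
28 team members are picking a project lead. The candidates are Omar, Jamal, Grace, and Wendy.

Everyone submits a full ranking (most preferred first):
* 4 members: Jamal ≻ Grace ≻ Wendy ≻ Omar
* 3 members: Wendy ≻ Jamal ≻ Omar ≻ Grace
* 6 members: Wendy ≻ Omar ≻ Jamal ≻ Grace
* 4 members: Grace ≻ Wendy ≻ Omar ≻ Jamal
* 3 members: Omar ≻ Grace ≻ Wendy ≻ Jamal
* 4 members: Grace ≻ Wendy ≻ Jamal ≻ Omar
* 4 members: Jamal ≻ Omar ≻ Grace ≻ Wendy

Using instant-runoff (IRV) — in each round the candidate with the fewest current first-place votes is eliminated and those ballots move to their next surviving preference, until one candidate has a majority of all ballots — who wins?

Grace

Round 1: Omar 3, Jamal 8, Grace 8, Wendy 9. Omar eliminated.
Round 2: Jamal 8, Grace 11, Wendy 9. Jamal eliminated.
Round 3: Grace 19, Wendy 9. Grace has a majority (≥15).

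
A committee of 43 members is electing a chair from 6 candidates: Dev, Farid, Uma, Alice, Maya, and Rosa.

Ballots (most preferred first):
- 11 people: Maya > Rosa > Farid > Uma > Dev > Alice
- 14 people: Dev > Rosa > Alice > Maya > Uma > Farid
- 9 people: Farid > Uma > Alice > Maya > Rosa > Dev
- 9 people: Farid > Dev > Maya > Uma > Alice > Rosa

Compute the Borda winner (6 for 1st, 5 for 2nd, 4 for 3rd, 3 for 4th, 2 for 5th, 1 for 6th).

Dev: 11×2 + 14×6 + 9×1 + 9×5 = 160
Farid: 11×4 + 14×1 + 9×6 + 9×6 = 166
Uma: 11×3 + 14×2 + 9×5 + 9×3 = 133
Alice: 11×1 + 14×4 + 9×4 + 9×2 = 121
Maya: 11×6 + 14×3 + 9×3 + 9×4 = 171
Rosa: 11×5 + 14×5 + 9×2 + 9×1 = 152

Maya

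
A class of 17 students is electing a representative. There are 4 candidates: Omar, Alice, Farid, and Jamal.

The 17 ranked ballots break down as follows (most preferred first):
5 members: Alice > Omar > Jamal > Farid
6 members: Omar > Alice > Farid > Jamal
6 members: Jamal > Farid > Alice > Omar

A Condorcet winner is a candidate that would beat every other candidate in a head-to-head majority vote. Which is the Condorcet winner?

Alice vs Omar: 11–6
Alice vs Farid: 11–6
Alice vs Jamal: 11–6
Alice beats every other candidate.

Alice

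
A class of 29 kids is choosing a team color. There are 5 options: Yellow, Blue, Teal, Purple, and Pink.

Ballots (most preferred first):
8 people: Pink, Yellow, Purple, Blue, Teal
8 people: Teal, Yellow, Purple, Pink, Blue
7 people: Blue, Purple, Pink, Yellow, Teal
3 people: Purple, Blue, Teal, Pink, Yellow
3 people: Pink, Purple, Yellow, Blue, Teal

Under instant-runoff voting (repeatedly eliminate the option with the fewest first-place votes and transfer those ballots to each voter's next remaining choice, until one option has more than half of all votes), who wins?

Pink

Round 1: Yellow 0, Blue 7, Teal 8, Purple 3, Pink 11. Yellow eliminated.
Round 2: Blue 7, Teal 8, Purple 3, Pink 11. Purple eliminated.
Round 3: Blue 10, Teal 8, Pink 11. Teal eliminated.
Round 4: Blue 10, Pink 19. Pink has a majority (≥15).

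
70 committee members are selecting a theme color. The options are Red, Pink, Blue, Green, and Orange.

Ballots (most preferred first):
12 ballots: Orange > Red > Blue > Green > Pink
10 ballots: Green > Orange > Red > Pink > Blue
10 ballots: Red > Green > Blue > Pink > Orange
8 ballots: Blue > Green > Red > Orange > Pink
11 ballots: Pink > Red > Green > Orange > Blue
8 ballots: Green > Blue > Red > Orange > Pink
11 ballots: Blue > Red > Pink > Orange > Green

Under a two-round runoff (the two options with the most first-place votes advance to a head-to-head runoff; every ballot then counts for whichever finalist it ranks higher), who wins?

Green

Round 1 first-place votes: Red 10, Pink 11, Blue 19, Green 18, Orange 12. Blue and Green advance.
Runoff: Blue is ranked above Green on 31 ballots, Green above Blue on 39.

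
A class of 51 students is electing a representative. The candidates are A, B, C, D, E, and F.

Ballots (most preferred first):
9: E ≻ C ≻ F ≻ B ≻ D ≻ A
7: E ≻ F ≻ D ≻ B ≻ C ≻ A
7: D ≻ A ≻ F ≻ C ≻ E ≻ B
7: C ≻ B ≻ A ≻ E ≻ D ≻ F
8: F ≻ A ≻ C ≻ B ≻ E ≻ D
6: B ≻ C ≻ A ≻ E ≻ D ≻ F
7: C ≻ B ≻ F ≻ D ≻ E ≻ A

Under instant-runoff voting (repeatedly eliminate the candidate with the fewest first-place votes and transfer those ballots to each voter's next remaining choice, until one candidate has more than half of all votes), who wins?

C

Round 1: A 0, B 6, C 14, D 7, E 16, F 8. A eliminated.
Round 2: B 6, C 14, D 7, E 16, F 8. B eliminated.
Round 3: C 20, D 7, E 16, F 8. D eliminated.
Round 4: C 20, E 16, F 15. F eliminated.
Round 5: C 35, E 16. C has a majority (≥26).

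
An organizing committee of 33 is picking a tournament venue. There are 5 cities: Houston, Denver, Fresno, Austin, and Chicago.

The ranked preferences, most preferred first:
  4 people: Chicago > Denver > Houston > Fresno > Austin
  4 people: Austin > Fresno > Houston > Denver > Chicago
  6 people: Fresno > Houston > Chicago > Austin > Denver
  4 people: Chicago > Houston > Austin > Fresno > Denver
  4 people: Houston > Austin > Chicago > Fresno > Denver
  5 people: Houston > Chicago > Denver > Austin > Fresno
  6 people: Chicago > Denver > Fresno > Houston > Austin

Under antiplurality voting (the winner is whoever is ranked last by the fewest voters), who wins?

Last-place votes: Houston 0, Denver 14, Fresno 5, Austin 10, Chicago 4.

Houston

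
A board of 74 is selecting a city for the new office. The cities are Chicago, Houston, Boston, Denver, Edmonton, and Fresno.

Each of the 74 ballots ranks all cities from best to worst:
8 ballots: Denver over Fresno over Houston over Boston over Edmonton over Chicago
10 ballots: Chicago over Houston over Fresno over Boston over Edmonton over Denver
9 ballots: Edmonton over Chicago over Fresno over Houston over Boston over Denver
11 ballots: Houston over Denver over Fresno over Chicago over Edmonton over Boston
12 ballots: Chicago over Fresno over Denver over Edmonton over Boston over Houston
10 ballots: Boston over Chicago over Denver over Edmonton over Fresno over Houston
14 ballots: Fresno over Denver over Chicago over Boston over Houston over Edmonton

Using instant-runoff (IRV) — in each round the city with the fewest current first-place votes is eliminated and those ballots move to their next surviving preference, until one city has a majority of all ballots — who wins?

Round 1: Chicago 22, Houston 11, Boston 10, Denver 8, Edmonton 9, Fresno 14. Denver eliminated.
Round 2: Chicago 22, Houston 11, Boston 10, Edmonton 9, Fresno 22. Edmonton eliminated.
Round 3: Chicago 31, Houston 11, Boston 10, Fresno 22. Boston eliminated.
Round 4: Chicago 41, Houston 11, Fresno 22. Chicago has a majority (≥38).

Chicago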